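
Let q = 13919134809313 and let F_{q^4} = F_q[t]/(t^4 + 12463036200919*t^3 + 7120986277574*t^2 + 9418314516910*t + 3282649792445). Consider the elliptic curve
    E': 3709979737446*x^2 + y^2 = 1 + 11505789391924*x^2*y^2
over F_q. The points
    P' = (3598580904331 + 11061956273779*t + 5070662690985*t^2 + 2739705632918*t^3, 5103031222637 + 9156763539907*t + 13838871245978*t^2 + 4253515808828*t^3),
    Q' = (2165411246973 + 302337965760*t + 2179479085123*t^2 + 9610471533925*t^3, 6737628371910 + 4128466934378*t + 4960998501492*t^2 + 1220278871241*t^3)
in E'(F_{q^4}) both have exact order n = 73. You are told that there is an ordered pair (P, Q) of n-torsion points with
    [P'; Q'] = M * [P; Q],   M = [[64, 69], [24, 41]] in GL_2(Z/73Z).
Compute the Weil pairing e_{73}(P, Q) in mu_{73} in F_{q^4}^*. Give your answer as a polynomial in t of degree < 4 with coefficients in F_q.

Alternating bilinearity on E[73] (values in mu_{73} in F_{13919134809313^4}) gives e(P',Q') = e(P,Q)^det(M).
64*41 - 69*24 = 968; reduced mod 73: det = 19, inverse 50.
Edwards->Montgomery: u=(1+y)/(1-y), v=u/x -> 11374295864554v^2=u^3+4598042576674u^2+u; then x_W=5010614991037u+7175673124666: y^2=x^3+2734504140887.
7-bit Miller (1001001) on E'/F_{13919134809313} with a'=0, b'=2734504140887: accumulate tangent/chord ratios at Q'+S and P'+S'.
The quotient is 11017078410999 + 3431251808683*t + 8096659638054*t^2 + 2661911751673*t^3.
(11017078410999 + 3431251808683*t + 8096659638054*t^2 + 2661911751673*t^3)^{50} mod (13919134809313,f) = 12371948761431 + 12457253211739*t + 3542487131293*t^2 + 11309868878267*t^3.

12371948761431 + 12457253211739*t + 3542487131293*t^2 + 11309868878267*t^3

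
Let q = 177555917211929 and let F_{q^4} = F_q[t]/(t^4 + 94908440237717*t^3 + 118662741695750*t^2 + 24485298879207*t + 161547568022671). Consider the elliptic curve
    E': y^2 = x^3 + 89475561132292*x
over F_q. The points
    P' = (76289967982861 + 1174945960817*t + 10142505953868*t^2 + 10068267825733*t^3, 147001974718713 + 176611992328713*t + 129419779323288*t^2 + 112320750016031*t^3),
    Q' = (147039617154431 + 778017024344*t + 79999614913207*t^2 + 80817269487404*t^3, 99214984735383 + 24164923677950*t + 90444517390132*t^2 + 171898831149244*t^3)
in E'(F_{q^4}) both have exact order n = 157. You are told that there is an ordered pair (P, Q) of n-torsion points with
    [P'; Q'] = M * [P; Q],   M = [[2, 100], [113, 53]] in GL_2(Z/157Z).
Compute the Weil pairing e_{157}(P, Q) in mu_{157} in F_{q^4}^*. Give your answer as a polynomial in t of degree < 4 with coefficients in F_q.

Alternating bilinearity on E[157] (values in mu_{157} in F_{177555917211929^4}) gives e(P',Q') = e(P,Q)^det(M).
Hence e(P,Q) = e(P',Q')^{10} where 10 = 110^{-1} mod 157.
Double-and-add over 10011101: 8-1 doublings, 5-1 additions; each step l_{T,T}/v_{2T} or l_{T,P'}/v at Q'+S for random S.
Result: e(P',Q') = 17120754802182 + 113209193608810*t + 100605208425087*t^2 + 57728531446629*t^3.
e_{157}(P,Q) = (17120754802182 + 113209193608810*t + 100605208425087*t^2 + 57728531446629*t^3)^{10} = 59221264409636 + 94885451672717*t + 33465601651240*t^2 + 49313930999052*t^3.

59221264409636 + 94885451672717*t + 33465601651240*t^2 + 49313930999052*t^3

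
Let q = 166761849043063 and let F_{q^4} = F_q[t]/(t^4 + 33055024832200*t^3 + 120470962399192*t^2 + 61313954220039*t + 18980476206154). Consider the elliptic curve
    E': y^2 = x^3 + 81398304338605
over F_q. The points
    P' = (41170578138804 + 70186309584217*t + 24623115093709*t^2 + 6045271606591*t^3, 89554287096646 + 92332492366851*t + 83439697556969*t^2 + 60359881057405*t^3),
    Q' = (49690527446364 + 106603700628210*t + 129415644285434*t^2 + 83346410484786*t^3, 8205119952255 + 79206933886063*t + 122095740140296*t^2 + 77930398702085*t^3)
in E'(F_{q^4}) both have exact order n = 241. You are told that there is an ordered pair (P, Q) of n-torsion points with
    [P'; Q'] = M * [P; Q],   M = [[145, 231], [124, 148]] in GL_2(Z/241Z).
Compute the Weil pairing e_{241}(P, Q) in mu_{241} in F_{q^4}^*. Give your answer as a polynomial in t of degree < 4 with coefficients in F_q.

e_{241}(aP+bQ,cP+dQ) = e_{241}(P,Q)^(ad-bc); with (a,b,c,d)=(145,231,124,148) this gives the det-241 law.
So e_{241}(P,Q) = e_{241}(P',Q')^{131}, since 46*131 = 1 mod 241.
8-bit Miller (11110001) on E'/F_{166761849043063} with a'=0, b'=81398304338605: accumulate tangent/chord ratios at Q'+S and P'+S'.
f_P(D_Q)/f_Q(D_P) = 58797433276193 + 40890678817873*t + 40842756258599*t^2 + 74184812985811*t^3.
Raise to 131: e(P,Q) = 164236672183782 + 46645996409145*t + 129667494848277*t^2 + 57683015462109*t^3 in mu_{241}.

164236672183782 + 46645996409145*t + 129667494848277*t^2 + 57683015462109*t^3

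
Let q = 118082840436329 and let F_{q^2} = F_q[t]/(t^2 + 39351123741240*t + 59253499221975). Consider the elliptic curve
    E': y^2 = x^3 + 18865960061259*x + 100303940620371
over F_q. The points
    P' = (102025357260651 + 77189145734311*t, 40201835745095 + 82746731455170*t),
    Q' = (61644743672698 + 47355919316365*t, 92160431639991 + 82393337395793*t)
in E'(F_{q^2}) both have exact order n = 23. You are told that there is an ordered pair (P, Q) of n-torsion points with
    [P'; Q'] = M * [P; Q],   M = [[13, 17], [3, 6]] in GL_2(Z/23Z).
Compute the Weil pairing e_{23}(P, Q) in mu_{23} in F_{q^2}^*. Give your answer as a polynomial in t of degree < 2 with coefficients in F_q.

41332308048363 + 46860677800072*t

Since e_{23}(P,P)=e_{23}(Q,Q)=1 and e_{23}(Q,P)=e_{23}(P,Q)^{-1}, expanding e_{23}(13*P + 17*Q,3*P + 6*Q) leaves e(P,Q)^det(M).
Inverting 4 mod 23: 6. Thus e_{23}(P,Q) = e(P',Q')^{6}.
Run Miller on y^2=x^3+18865960061259*x+100303940620371 over F_{118082840436329}: ladder 10111 (5 bits); e = f_P(D_Q)/f_Q(D_P).
e_{23}(P',Q') = 58984893373892 + 82322493917838*t.
e_{23}(P,Q) = (58984893373892 + 82322493917838*t)^{6} = 41332308048363 + 46860677800072*t.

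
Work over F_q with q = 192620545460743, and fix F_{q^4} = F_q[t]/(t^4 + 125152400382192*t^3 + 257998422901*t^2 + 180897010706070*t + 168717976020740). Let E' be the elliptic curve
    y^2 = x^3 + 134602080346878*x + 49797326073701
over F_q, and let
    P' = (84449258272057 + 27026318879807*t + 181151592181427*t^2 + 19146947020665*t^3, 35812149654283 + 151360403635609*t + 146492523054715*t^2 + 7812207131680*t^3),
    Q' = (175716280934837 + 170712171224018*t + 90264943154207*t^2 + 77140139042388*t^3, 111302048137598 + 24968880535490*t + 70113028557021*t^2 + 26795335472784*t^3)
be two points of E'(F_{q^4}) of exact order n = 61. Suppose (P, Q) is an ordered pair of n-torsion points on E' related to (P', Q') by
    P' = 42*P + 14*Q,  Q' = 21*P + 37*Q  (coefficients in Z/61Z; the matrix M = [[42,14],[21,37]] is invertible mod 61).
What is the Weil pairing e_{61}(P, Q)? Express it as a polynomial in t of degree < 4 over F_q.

Under M = [[42,14],[21,37]] in GL_2(Z/61), e_{61}(P',Q') = e_{61}(P,Q)^(42*37-14*21 mod 61).
So e_{61}(P,Q) = e_{61}(P',Q')^{29}, since 40*29 = 1 mod 61.
6-bit Miller (111101) on E'/F_{192620545460743} with a'=134602080346878, b'=49797326073701: accumulate tangent/chord ratios at Q'+S and P'+S'.
Miller gives e_{61}(P',Q') = 33735036986977 + 125847520996826*t + 62312964237830*t^2 + 111802606330924*t^3 in F_{192620545460743^4}.
(33735036986977 + 125847520996826*t + 62312964237830*t^2 + 111802606330924*t^3)^{29} mod (192620545460743,f) = 118413452319592 + 16808313782046*t + 11498848168049*t^2 + 132761385757123*t^3.

118413452319592 + 16808313782046*t + 11498848168049*t^2 + 132761385757123*t^3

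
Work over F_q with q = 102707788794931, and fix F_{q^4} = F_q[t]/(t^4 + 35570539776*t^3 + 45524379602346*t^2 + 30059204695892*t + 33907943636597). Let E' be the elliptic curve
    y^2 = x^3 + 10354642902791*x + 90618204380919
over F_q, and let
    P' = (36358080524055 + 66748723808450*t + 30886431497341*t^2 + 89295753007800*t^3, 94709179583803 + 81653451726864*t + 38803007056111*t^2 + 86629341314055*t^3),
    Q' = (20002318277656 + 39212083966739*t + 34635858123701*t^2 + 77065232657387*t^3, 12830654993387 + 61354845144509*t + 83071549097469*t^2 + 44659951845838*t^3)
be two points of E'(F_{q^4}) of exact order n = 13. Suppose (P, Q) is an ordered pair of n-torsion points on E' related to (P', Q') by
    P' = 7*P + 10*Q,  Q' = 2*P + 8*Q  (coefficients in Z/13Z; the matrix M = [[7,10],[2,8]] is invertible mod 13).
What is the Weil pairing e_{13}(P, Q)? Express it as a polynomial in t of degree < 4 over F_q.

Alternating bilinearity on E[13] (values in mu_{13} in F_{102707788794931^4}) gives e(P',Q') = e(P,Q)^det(M).
So e_{13}(P,Q) = e_{13}(P',Q')^{4}, since 10*4 = 1 mod 13.
Run Miller on y^2=x^3+10354642902791*x+90618204380919 over F_{102707788794931}: ladder 1101 (4 bits); e = f_P(D_Q)/f_Q(D_P).
f_P(D_Q)/f_Q(D_P) = 7802367175460 + 9216926661736*t + 101962991256754*t^2 + 65428979981473*t^3.
Thus e_{13}(P,Q) = 100240706713567 + 58635426608592*t + 6028889586116*t^2 + 43744617207203*t^3.

100240706713567 + 58635426608592*t + 6028889586116*t^2 + 43744617207203*t^3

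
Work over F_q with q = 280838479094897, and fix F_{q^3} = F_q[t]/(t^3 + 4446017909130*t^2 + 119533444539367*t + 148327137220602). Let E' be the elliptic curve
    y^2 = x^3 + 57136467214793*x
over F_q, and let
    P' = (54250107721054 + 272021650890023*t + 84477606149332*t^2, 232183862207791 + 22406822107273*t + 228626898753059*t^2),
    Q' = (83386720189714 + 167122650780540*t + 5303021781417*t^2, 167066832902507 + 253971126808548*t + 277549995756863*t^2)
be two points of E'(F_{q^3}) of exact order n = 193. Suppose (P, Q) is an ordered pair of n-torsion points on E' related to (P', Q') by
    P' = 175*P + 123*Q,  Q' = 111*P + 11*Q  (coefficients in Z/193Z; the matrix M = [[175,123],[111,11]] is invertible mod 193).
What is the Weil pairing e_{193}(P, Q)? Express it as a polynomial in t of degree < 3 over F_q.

Since e_{193}(P,P)=e_{193}(Q,Q)=1 and e_{193}(Q,P)=e_{193}(P,Q)^{-1}, expanding e_{193}(175*P + 123*Q,111*P + 11*Q) leaves e(P,Q)^det(M).
det(M) mod 193 = 45; its inverse in (Z/193)^* is 163 (check: 45*163 mod 193 = 1).
Double-and-add over 11000001: 8-1 doublings, 3-1 additions; each step l_{T,T}/v_{2T} or l_{T,P'}/v at Q'+S for random S.
Result: e(P',Q') = 4476835348081 + 117034652327270*t + 133834444527347*t^2.
Thus e_{193}(P,Q) = 244557331018360 + 2363887473554*t + 61058509698303*t^2.

244557331018360 + 2363887473554*t + 61058509698303*t^2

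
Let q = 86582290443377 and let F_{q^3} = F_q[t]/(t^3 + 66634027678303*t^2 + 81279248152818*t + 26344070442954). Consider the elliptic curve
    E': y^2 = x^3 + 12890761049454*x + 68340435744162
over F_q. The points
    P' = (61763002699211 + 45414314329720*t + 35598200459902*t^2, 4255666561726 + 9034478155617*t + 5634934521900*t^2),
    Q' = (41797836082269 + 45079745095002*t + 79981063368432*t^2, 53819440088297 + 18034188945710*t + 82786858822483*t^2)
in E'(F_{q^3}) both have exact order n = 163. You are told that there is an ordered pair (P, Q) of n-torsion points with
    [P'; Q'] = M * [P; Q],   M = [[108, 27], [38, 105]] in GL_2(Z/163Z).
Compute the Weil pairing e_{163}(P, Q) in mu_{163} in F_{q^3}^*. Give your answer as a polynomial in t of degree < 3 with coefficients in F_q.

83357555438447 + 27065443216761*t + 55103255906374*t^2

The 163-Weil pairing on E[163] over F_{86582290443377} is alternating-bilinear: e_{163}(P',Q') = e_{163}(P,Q)^det(M).
Hence e(P,Q) = e(P',Q')^{29} where 29 = 45^{-1} mod 163.
Double-and-add over 10100011: 8-1 doublings, 4-1 additions; each step l_{T,T}/v_{2T} or l_{T,P'}/v at Q'+S for random S.
So e_{163}(P',Q') = 79983453144756 + 21914520582463*t + 38885393640904*t^2.
Raise to 29: e(P,Q) = 83357555438447 + 27065443216761*t + 55103255906374*t^2 in mu_{163}.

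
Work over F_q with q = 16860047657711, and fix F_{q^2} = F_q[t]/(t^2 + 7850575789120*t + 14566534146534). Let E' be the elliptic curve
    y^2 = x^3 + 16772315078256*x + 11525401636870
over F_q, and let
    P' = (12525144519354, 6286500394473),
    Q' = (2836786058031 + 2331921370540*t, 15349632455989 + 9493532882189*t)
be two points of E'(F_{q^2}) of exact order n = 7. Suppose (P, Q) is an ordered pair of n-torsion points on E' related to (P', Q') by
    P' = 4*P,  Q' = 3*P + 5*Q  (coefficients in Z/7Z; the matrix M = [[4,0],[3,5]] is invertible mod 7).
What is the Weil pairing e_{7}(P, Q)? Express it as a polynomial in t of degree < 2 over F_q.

6401707673260 + 11739826377236*t

Under M = [[4,0],[3,5]] in GL_2(Z/7), e_{7}(P',Q') = e_{7}(P,Q)^(4*5-0*3 mod 7).
det M = 4*5 - 0*3 = 20 = 6 (mod 7); 6^{-1} = 6 (mod 7).
3-bit Miller (111) on E'/F_{16860047657711} with a'=16772315078256, b'=11525401636870: accumulate tangent/chord ratios at Q'+S and P'+S'.
Result: e(P',Q') = 1815192504041 + 5120221280475*t.
e_{7}(P,Q) = (1815192504041 + 5120221280475*t)^{6} = 6401707673260 + 11739826377236*t.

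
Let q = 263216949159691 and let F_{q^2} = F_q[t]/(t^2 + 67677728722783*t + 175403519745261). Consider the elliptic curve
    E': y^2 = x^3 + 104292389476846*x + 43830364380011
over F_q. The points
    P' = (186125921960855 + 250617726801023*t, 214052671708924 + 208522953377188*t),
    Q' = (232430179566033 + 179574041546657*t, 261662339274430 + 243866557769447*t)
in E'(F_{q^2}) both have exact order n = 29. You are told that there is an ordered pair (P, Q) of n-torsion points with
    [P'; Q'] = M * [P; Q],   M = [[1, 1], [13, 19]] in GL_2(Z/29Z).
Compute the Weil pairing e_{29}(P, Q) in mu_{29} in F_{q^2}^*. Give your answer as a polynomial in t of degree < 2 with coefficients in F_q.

e_{29} is bilinear + alternating on E[29], so e_{29}(1*P + 1*Q, 13*P + 19*Q) = e_{29}(P,Q)^(1*19-1*13).
det(M) mod 29 = 6; its inverse in (Z/29)^* is 5 (check: 6*5 mod 29 = 1).
Run Miller on y^2=x^3+104292389476846*x+43830364380011 over F_{263216949159691}: ladder 11101 (5 bits); e = f_P(D_Q)/f_Q(D_P).
So e_{29}(P',Q') = 212902000869532 + 239757775867427*t.
Hence e(P,Q) = 228208366452704 + 39244936080899*t in F_{263216949159691^2}^*.

228208366452704 + 39244936080899*t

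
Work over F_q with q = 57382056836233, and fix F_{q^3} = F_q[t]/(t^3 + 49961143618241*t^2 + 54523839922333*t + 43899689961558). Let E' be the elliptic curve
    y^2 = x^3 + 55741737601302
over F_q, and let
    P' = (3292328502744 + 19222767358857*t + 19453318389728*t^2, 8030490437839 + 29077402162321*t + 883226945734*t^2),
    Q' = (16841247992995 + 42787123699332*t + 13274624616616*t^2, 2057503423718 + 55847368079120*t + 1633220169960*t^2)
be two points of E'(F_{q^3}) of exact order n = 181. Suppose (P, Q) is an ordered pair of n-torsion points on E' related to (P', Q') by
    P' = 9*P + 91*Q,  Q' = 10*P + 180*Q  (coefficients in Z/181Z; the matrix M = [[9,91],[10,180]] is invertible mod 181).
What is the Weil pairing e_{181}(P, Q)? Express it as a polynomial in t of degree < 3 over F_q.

26487993922041 + 11439903870439*t + 15455951888383*t^2

Alternating bilinearity on E[181] (values in mu_{181} in F_{57382056836233^3}) gives e(P',Q') = e(P,Q)^det(M).
9*180 - 91*10 = 710; reduced mod 181: det = 167, inverse 168.
Miller loop for e_{181} over F_{57382056836233^3}: bits of 181 = 10110101; 7 double steps + 4 add steps, l/v at each.
The quotient is 30151539356926 + 23557513114171*t + 4890117253707*t^2.
Hence e(P,Q) = 26487993922041 + 11439903870439*t + 15455951888383*t^2 in F_{57382056836233^3}^*.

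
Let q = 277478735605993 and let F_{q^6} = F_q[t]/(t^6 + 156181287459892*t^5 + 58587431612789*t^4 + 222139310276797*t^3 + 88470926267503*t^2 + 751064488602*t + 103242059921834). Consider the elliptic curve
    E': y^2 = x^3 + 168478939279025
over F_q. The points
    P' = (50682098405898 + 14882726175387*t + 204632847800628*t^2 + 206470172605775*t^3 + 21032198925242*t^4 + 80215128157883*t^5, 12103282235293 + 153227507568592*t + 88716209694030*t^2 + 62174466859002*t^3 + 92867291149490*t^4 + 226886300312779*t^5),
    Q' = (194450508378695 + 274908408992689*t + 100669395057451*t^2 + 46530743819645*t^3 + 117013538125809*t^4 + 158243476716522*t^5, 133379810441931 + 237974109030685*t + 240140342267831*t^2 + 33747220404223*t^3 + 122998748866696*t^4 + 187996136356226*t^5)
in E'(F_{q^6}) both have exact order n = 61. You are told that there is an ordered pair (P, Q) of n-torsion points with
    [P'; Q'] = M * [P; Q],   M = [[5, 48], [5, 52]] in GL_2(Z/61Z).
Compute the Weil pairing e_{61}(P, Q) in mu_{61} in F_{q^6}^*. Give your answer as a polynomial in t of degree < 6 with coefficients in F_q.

148211153111407 + 32735887630112*t + 124656335027561*t^2 + 83417735866363*t^3 + 276330888796479*t^4 + 100588402464536*t^5

e_{61} is bilinear + alternating on E[61], so e_{61}(5*P + 48*Q, 5*P + 52*Q) = e_{61}(P,Q)^(5*52-48*5).
5*52 - 48*5 = 20; reduced mod 61: det = 20, inverse 58.
n = 61 = (111101)_2 (6 bits, wt 5); accumulate f_{61,P'}(Q'+S)/f_{61,P'}(S) along the 5-step ladder.
e_{61}(P',Q') = 87588011226934 + 125472764258636*t + 242591361144101*t^2 + 214933919779593*t^3 + 223657790879521*t^4 + 55750302601408*t^5.
Hence e(P,Q) = 148211153111407 + 32735887630112*t + 124656335027561*t^2 + 83417735866363*t^3 + 276330888796479*t^4 + 100588402464536*t^5 in F_{277478735605993^6}^*.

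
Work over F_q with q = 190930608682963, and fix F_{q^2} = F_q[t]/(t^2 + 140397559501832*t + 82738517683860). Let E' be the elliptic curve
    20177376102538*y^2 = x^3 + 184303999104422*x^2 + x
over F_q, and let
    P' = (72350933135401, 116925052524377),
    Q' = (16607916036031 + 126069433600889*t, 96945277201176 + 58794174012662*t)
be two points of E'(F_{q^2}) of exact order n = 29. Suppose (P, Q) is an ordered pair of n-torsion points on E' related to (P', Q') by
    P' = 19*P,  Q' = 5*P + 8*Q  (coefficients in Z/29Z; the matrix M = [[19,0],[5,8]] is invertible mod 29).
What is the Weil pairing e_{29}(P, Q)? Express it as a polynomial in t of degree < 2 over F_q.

e_{29}(aP+bQ,cP+dQ) = e_{29}(P,Q)^(ad-bc); with (a,b,c,d)=(19,0,5,8) this gives the det-29 law.
Inverting 7 mod 29: 25. Thus e_{29}(P,Q) = e(P',Q')^{25}.
Montgomery->Weierstrass: x_W = 26441759303783*x+5173199139811, y_W=26441759303783*y on F_{190930608682963}; lands on y^2=x^3+139784679119075*x+77290537914844.
n = 29 = (11101)_2 (5 bits, wt 4); accumulate f_{29,P'}(Q'+S)/f_{29,P'}(S) along the 4-step ladder.
The quotient is 52914325636471 + 16268100676824*t.
Thus e_{29}(P,Q) = 53602505511704 + 76118637100279*t.

53602505511704 + 76118637100279*t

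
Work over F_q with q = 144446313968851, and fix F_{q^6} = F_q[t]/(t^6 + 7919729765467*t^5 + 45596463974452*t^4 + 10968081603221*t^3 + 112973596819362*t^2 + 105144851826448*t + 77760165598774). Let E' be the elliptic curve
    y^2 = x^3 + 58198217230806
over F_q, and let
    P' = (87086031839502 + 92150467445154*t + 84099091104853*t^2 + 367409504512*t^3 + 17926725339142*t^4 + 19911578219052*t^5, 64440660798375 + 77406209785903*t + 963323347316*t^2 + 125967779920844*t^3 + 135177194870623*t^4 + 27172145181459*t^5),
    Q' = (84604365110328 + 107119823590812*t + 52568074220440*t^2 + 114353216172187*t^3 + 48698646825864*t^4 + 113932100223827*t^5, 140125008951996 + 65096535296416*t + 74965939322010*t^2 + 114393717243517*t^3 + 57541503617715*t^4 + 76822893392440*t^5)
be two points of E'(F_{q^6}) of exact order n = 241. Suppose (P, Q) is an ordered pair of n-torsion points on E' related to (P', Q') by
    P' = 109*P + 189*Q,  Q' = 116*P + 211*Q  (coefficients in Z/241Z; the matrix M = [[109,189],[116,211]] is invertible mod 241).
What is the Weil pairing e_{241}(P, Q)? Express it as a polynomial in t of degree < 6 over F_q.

89643280420026 + 143663139325476*t + 99298813237020*t^2 + 19200620065148*t^3 + 129635721329878*t^4 + 109138421605232*t^5

e_{241} is bilinear + alternating on E[241], so e_{241}(109*P + 189*Q, 116*P + 211*Q) = e_{241}(P,Q)^(109*211-189*116).
det(M) mod 241 = 111; its inverse in (Z/241)^* is 76 (check: 111*76 mod 241 = 1).
Build f_{241,P'} and f_{241,Q'} via the 8-bit ladder of 241=11110001_2; evaluate at shifted divisors; quotient in F_{144446313968851^6}.
f_P(D_Q)/f_Q(D_P) = 75666646890437 + 140061928059025*t + 5538809545408*t^2 + 20384723108333*t^3 + 121833199592671*t^4 + 106562164512671*t^5.
Thus e_{241}(P,Q) = 89643280420026 + 143663139325476*t + 99298813237020*t^2 + 19200620065148*t^3 + 129635721329878*t^4 + 109138421605232*t^5.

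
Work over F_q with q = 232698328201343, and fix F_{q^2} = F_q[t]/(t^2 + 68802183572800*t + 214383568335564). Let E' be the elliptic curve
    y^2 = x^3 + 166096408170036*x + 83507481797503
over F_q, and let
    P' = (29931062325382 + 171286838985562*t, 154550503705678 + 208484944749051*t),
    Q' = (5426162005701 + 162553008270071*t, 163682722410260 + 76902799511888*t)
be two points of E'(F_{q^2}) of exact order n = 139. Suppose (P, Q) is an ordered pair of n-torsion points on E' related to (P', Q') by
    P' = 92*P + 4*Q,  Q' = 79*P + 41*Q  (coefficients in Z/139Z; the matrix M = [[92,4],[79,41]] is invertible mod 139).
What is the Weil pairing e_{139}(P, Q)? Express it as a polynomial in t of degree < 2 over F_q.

Alternating bilinearity on E[139] (values in mu_{139} in F_{232698328201343^2}) gives e(P',Q') = e(P,Q)^det(M).
det M = 92*41 - 4*79 = 3456 = 120 (mod 139); 120^{-1} = 117 (mod 139).
Miller loop for e_{139} over F_{232698328201343^2}: bits of 139 = 10001011; 7 double steps + 3 add steps, l/v at each.
Miller gives e_{139}(P',Q') = 206911098233470 + 41109848922434*t in F_{232698328201343^2}.
Raise to 117: e(P,Q) = 108155147729268 + 176226329016600*t in mu_{139}.

108155147729268 + 176226329016600*t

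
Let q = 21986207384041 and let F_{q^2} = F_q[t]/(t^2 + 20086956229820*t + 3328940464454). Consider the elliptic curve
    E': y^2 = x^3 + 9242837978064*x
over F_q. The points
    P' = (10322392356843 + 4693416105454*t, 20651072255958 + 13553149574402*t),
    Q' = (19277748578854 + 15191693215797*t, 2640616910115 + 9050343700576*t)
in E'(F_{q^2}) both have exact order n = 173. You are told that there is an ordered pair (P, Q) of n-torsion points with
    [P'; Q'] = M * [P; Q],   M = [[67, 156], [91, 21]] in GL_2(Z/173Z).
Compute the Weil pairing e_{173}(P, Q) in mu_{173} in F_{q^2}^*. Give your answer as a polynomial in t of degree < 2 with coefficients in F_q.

13938560556320 + 10543712959138*t

The 173-Weil pairing on E[173] over F_{21986207384041} is alternating-bilinear: e_{173}(P',Q') = e_{173}(P,Q)^det(M).
det M = 67*21 - 156*91 = -12789 = 13 (mod 173); 13^{-1} = 40 (mod 173).
Run Miller on y^2=x^3+9242837978064*x over F_{21986207384041}: ladder 10101101 (8 bits); e = f_P(D_Q)/f_Q(D_P).
Miller gives e_{173}(P',Q') = 6729463011695 + 9900632738435*t in F_{21986207384041^2}.
e_{173}(P,Q) = (6729463011695 + 9900632738435*t)^{40} = 13938560556320 + 10543712959138*t.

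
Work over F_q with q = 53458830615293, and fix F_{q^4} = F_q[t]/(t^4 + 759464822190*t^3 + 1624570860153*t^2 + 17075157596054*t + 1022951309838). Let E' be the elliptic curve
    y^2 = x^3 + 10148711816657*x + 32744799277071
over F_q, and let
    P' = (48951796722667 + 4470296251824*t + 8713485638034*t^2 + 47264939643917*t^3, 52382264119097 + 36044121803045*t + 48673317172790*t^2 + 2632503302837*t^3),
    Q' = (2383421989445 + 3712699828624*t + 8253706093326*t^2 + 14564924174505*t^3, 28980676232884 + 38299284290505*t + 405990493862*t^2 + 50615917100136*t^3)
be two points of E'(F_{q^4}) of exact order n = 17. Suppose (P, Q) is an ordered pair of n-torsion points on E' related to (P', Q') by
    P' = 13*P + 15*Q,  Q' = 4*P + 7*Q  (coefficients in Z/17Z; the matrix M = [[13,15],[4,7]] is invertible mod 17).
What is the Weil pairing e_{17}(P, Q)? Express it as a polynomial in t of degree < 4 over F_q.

8534769567155 + 13861419460654*t + 49362945012941*t^2 + 47567068812533*t^3

Since e_{17}(P,P)=e_{17}(Q,Q)=1 and e_{17}(Q,P)=e_{17}(P,Q)^{-1}, expanding e_{17}(13*P + 15*Q,4*P + 7*Q) leaves e(P,Q)^det(M).
Hence e(P,Q) = e(P',Q')^{11} where 11 = 14^{-1} mod 17.
Double-and-add over 10001: 5-1 doublings, 2-1 additions; each step l_{T,T}/v_{2T} or l_{T,P'}/v at Q'+S for random S.
Result: e(P',Q') = 14506367828256 + 49939318978626*t + 30491595263408*t^2 + 37466104483230*t^3.
Hence e(P,Q) = 8534769567155 + 13861419460654*t + 49362945012941*t^2 + 47567068812533*t^3 in F_{53458830615293^4}^*.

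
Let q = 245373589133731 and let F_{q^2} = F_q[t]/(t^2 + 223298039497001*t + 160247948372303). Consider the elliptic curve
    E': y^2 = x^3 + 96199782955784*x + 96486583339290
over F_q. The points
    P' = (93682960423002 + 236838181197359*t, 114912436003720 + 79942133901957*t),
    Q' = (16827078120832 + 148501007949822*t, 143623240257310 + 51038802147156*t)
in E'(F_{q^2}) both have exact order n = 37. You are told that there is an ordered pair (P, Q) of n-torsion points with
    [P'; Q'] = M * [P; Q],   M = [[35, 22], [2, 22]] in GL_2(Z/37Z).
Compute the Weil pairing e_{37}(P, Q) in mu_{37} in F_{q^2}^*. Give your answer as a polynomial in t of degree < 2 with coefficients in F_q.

Under M = [[35,22],[2,22]] in GL_2(Z/37), e_{37}(P',Q') = e_{37}(P,Q)^(35*22-22*2 mod 37).
det M = 35*22 - 22*2 = 726 = 23 (mod 37); 23^{-1} = 29 (mod 37).
6-bit Miller (100101) on E'/F_{245373589133731} with a'=96199782955784, b'=96486583339290: accumulate tangent/chord ratios at Q'+S and P'+S'.
Result: e(P',Q') = 220088568081868 + 59247735403541*t.
Finally e_{37}(P,Q) = 217318337060706 + 201054507154299*t.

217318337060706 + 201054507154299*t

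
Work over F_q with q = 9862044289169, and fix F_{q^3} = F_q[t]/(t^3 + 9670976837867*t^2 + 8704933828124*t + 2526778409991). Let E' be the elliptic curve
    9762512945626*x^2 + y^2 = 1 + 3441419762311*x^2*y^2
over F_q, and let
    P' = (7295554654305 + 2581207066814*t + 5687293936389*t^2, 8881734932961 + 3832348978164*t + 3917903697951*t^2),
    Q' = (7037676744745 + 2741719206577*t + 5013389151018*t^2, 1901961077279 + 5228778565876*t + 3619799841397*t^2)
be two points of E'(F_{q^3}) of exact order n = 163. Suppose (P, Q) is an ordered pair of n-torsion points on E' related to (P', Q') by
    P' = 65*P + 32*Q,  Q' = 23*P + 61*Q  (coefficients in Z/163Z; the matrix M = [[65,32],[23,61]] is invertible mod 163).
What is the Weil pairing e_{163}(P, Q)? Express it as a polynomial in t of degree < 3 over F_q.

e_{163}(aP+bQ,cP+dQ) = e_{163}(P,Q)^(ad-bc); with (a,b,c,d)=(65,32,23,61) this gives the det-163 law.
Hence e(P,Q) = e(P',Q')^{21} where 21 = 132^{-1} mod 163.
Map (x,y)_Ed via u=(1+y)/(1-y), v=(1+y)/((1-y)x) to Montgomery A=6994787577093,B=8944135341098; then to (a',b')=(1337617709288,3661796339710).
Build f_{163,P'} and f_{163,Q'} via the 8-bit ladder of 163=10100011_2; evaluate at shifted divisors; quotient in F_{9862044289169^3}.
The quotient is 9157434921291 + 3442105916979*t + 6982763363728*t^2.
e_{163}(P,Q) = (9157434921291 + 3442105916979*t + 6982763363728*t^2)^{21} = 4512492146271 + 1694693397148*t + 7464285394885*t^2.

4512492146271 + 1694693397148*t + 7464285394885*t^2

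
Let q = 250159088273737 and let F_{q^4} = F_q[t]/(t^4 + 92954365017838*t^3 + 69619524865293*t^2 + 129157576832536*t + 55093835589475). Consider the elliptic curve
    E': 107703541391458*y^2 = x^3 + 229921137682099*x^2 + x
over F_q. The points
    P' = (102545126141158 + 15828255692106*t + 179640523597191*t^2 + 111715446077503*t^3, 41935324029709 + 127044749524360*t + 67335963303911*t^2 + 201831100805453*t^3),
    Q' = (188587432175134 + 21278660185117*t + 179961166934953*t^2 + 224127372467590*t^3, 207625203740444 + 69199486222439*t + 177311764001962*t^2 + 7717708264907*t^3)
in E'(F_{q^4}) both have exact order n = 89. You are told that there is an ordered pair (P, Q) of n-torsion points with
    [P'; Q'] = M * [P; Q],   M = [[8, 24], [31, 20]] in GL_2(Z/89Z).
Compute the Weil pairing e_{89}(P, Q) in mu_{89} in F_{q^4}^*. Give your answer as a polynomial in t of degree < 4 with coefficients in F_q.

Under M = [[8,24],[31,20]] in GL_2(Z/89), e_{89}(P',Q') = e_{89}(P,Q)^(8*20-24*31 mod 89).
Inverting 39 mod 89: 16. Thus e_{89}(P,Q) = e(P',Q')^{16}.
Undo Montgomery via alpha=187846618582208, beta=38268378915968: (a',b')=(121772927127528,138858128666957) over F_{250159088273737}.
n = 89 = (1011001)_2 (7 bits, wt 4); accumulate f_{89,P'}(Q'+S)/f_{89,P'}(S) along the 6-step ladder.
So e_{89}(P',Q') = 18189651834060 + 199545973569553*t + 21814770176451*t^2 + 230967517664939*t^3.
(18189651834060 + 199545973569553*t + 21814770176451*t^2 + 230967517664939*t^3)^{16} mod (250159088273737,f) = 136942493577027 + 124789220768059*t + 44662276104056*t^2 + 189021564157687*t^3.

136942493577027 + 124789220768059*t + 44662276104056*t^2 + 189021564157687*t^3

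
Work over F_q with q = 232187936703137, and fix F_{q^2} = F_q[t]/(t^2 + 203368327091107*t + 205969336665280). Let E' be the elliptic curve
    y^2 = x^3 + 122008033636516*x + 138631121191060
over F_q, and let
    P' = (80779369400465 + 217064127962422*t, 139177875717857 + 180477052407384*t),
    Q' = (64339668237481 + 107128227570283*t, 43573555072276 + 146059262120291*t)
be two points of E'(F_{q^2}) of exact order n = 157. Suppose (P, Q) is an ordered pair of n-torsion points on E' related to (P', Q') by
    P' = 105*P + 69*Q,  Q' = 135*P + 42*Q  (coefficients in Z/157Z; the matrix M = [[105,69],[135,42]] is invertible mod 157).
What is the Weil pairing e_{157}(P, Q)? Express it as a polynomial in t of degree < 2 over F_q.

e_{157}(aP+bQ,cP+dQ) = e_{157}(P,Q)^(ad-bc); with (a,b,c,d)=(105,69,135,42) this gives the det-157 law.
105*42 - 69*135 = -4905; reduced mod 157: det = 119, inverse 95.
Miller loop for e_{157} over F_{232187936703137^2}: bits of 157 = 10011101; 7 double steps + 4 add steps, l/v at each.
Miller gives e_{157}(P',Q') = 228833772164980 + 80560488442330*t in F_{232187936703137^2}.
Finally e_{157}(P,Q) = 124416395223213 + 17193026319943*t.

124416395223213 + 17193026319943*t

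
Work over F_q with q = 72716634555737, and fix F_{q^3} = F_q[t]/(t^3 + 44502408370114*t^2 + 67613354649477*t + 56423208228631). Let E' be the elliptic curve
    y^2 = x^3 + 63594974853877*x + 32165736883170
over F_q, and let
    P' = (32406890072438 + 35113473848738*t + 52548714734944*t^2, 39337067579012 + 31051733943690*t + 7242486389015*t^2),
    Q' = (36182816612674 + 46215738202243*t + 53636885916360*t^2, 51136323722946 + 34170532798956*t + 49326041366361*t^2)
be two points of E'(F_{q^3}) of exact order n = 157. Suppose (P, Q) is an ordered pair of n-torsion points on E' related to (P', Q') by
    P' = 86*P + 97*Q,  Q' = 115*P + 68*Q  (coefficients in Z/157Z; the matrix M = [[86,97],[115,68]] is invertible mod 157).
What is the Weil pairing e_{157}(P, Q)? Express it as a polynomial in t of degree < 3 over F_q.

66788536861467 + 30658350890273*t + 21517831825667*t^2

Under M = [[86,97],[115,68]] in GL_2(Z/157), e_{157}(P',Q') = e_{157}(P,Q)^(86*68-97*115 mod 157).
det(M) mod 157 = 31; its inverse in (Z/157)^* is 76 (check: 31*76 mod 157 = 1).
Run Miller on y^2=x^3+63594974853877*x+32165736883170 over F_{72716634555737}: ladder 10011101 (8 bits); e = f_P(D_Q)/f_Q(D_P).
Result: e(P',Q') = 27213164107413 + 53695473746727*t + 68130463062471*t^2.
(27213164107413 + 53695473746727*t + 68130463062471*t^2)^{76} mod (72716634555737,f) = 66788536861467 + 30658350890273*t + 21517831825667*t^2.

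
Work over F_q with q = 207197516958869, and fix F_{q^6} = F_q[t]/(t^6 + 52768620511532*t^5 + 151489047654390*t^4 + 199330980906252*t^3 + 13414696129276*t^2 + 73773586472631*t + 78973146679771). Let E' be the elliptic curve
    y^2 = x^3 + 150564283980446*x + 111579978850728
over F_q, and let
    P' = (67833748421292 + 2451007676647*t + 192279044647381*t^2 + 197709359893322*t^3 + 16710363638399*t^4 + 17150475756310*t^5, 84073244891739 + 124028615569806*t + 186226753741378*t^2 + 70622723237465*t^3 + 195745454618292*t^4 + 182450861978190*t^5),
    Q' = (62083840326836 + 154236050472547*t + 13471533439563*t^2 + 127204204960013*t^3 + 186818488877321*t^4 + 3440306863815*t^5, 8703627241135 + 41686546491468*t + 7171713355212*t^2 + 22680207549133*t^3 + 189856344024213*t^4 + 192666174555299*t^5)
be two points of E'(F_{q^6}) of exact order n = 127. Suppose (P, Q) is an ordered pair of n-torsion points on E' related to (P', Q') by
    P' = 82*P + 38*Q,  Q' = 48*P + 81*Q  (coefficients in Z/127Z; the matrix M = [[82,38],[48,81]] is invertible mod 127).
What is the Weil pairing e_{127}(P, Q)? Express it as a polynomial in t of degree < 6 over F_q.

e_{127}(aP+bQ,cP+dQ) = e_{127}(P,Q)^(ad-bc); with (a,b,c,d)=(82,38,48,81) this gives the det-127 law.
Inverting 119 mod 127: 111. Thus e_{127}(P,Q) = e(P',Q')^{111}.
Build f_{127,P'} and f_{127,Q'} via the 7-bit ladder of 127=1111111_2; evaluate at shifted divisors; quotient in F_{207197516958869^6}.
f_P(D_Q)/f_Q(D_P) = 91657329773859 + 120715282315867*t + 63952316648566*t^2 + 206266768614621*t^3 + 138559134601168*t^4 + 35663191581070*t^5.
Thus e_{127}(P,Q) = 39138148442790 + 129833003852987*t + 39771626168370*t^2 + 58328380707792*t^3 + 51719544893156*t^4 + 86171638835156*t^5.

39138148442790 + 129833003852987*t + 39771626168370*t^2 + 58328380707792*t^3 + 51719544893156*t^4 + 86171638835156*t^5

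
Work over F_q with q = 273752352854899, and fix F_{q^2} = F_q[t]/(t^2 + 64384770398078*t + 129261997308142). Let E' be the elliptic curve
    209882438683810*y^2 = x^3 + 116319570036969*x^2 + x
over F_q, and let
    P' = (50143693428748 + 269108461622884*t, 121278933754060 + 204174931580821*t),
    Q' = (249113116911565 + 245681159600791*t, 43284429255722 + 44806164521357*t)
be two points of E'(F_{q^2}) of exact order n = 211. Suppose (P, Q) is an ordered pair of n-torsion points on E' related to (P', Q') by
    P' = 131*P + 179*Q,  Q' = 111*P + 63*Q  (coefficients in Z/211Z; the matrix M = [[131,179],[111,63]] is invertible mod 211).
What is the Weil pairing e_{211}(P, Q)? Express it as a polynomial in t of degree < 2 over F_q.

206590740525996 + 165105716933151*t

Since e_{211}(P,P)=e_{211}(Q,Q)=1 and e_{211}(Q,P)=e_{211}(P,Q)^{-1}, expanding e_{211}(131*P + 179*Q,111*P + 63*Q) leaves e(P,Q)^det(M).
131*63 - 179*111 = -11616; reduced mod 211: det = 200, inverse 115.
Undo Montgomery via alpha=192887637838006, beta=56887043257701: (a',b')=(80375041262421,235769733493898) over F_{273752352854899}.
n = 211 = (11010011)_2 (8 bits, wt 5); accumulate f_{211,P'}(Q'+S)/f_{211,P'}(S) along the 7-step ladder.
Result: e(P',Q') = 257577570291635 + 48114021348858*t.
Raise to 115: e(P,Q) = 206590740525996 + 165105716933151*t in mu_{211}.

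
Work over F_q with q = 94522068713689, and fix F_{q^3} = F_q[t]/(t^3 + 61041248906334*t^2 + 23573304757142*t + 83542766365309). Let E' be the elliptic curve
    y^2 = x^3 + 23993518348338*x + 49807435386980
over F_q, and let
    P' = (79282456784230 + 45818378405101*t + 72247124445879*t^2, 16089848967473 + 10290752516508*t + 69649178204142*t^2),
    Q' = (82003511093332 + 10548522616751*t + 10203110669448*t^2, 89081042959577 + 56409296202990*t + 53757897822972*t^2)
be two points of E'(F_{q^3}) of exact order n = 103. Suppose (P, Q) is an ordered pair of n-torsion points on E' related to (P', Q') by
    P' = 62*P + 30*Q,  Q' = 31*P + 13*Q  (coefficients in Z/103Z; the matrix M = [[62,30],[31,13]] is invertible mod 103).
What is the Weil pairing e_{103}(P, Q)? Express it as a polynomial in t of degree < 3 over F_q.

64987128079857 + 67598722301282*t + 284024850813*t^2

e_{103}(aP+bQ,cP+dQ) = e_{103}(P,Q)^(ad-bc); with (a,b,c,d)=(62,30,31,13) this gives the det-103 law.
det(M) mod 103 = 82; its inverse in (Z/103)^* is 49 (check: 82*49 mod 103 = 1).
n = 103 = (1100111)_2 (7 bits, wt 5); accumulate f_{103,P'}(Q'+S)/f_{103,P'}(S) along the 6-step ladder.
So e_{103}(P',Q') = 66385785159568 + 74578293419515*t + 35649555863265*t^2.
Thus e_{103}(P,Q) = 64987128079857 + 67598722301282*t + 284024850813*t^2.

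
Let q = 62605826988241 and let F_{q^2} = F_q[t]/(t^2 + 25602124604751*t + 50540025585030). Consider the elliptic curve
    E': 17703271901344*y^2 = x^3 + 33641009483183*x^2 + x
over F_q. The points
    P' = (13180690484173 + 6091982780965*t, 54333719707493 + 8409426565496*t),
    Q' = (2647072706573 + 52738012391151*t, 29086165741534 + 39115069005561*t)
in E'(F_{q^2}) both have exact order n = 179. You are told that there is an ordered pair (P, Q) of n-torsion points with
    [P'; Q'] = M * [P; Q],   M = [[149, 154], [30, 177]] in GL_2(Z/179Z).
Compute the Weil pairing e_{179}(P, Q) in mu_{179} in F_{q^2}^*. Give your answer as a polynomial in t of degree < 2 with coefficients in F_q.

50470479853993 + 9688042515641*t

e_{179} is bilinear + alternating on E[179], so e_{179}(149*P + 154*Q, 30*P + 177*Q) = e_{179}(P,Q)^(149*177-154*30).
Hence e(P,Q) = e(P',Q')^{40} where 40 = 94^{-1} mod 179.
Set x_W=8018802679537*u+40721657636500, y_W=8018802679537*v; then E': y_W^2=x_W^3+36310269562298*x_W+18637438456354.
n = 179 = (10110011)_2 (8 bits, wt 5); accumulate f_{179,P'}(Q'+S)/f_{179,P'}(S) along the 7-step ladder.
So e_{179}(P',Q') = 839419137945 + 56780333139664*t.
Finally e_{179}(P,Q) = 50470479853993 + 9688042515641*t.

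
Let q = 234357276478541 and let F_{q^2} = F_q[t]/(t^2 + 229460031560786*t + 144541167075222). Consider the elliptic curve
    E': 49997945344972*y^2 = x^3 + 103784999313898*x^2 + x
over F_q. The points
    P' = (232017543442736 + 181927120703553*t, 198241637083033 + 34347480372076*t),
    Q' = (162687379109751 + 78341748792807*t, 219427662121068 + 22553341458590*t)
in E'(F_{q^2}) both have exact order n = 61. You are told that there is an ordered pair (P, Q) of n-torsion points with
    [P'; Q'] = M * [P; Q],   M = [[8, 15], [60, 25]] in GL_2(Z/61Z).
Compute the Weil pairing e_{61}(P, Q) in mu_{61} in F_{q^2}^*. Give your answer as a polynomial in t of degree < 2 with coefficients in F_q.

4252450878404 + 41413682699015*t

Under M = [[8,15],[60,25]] in GL_2(Z/61), e_{61}(P',Q') = e_{61}(P,Q)^(8*25-15*60 mod 61).
det M = 8*25 - 15*60 = -700 = 32 (mod 61); 32^{-1} = 21 (mod 61).
Set x_W=12856289624151*u+208104300779502, y_W=12856289624151*v; then E': y_W^2=x_W^3+147833031283667*x_W+175460949069882.
n = 61 = (111101)_2 (6 bits, wt 5); accumulate f_{61,P'}(Q'+S)/f_{61,P'}(S) along the 5-step ladder.
e_{61}(P',Q') = 113284485810600 + 215873634326870*t.
Finally e_{61}(P,Q) = 4252450878404 + 41413682699015*t.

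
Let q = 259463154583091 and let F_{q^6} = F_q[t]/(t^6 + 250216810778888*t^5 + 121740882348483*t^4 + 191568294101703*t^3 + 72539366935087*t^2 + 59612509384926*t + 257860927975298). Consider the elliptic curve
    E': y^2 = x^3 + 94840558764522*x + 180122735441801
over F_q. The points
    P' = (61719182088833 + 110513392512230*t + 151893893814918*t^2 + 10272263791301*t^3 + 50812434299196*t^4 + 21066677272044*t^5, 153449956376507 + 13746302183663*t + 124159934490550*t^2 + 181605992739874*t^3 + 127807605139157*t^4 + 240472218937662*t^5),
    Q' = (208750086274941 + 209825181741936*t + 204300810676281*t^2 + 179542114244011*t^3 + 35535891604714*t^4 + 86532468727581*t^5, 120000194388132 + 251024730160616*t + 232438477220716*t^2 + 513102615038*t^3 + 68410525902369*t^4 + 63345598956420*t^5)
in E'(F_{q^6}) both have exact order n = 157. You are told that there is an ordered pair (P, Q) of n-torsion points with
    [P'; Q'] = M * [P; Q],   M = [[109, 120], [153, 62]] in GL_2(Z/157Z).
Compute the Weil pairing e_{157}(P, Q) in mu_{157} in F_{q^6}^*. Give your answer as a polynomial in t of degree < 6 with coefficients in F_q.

255085315493333 + 24339753727044*t + 75831784101331*t^2 + 9370822371894*t^3 + 39601699726888*t^4 + 240425147776621*t^5

e_{157}(aP+bQ,cP+dQ) = e_{157}(P,Q)^(ad-bc); with (a,b,c,d)=(109,120,153,62) this gives the det-157 law.
109*62 - 120*153 = -11602; reduced mod 157: det = 16, inverse 108.
Miller loop for e_{157} over F_{259463154583091^6}: bits of 157 = 10011101; 7 double steps + 4 add steps, l/v at each.
So e_{157}(P',Q') = 184827017361339 + 159575078530834*t + 93053219173721*t^2 + 193512771276532*t^3 + 179080368928807*t^4 + 99929871732846*t^5.
Thus e_{157}(P,Q) = 255085315493333 + 24339753727044*t + 75831784101331*t^2 + 9370822371894*t^3 + 39601699726888*t^4 + 240425147776621*t^5.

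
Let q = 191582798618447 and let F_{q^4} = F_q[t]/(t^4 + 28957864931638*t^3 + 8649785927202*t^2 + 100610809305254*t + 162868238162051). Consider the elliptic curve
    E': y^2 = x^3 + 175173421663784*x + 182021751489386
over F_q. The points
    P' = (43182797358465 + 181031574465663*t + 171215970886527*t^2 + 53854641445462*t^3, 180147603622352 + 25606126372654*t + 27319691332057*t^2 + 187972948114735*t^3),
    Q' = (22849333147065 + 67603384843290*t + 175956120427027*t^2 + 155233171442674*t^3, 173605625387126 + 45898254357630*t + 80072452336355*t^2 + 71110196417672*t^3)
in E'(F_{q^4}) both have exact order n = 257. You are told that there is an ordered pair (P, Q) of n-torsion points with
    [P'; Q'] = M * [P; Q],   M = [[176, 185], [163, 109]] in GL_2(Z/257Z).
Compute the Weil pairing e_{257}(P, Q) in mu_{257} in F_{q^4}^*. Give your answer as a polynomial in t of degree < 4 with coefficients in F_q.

Alternating bilinearity on E[257] (values in mu_{257} in F_{191582798618447^4}) gives e(P',Q') = e(P,Q)^det(M).
det M = 176*109 - 185*163 = -10971 = 80 (mod 257); 80^{-1} = 151 (mod 257).
Run Miller on y^2=x^3+175173421663784*x+182021751489386 over F_{191582798618447}: ladder 100000001 (9 bits); e = f_P(D_Q)/f_Q(D_P).
The quotient is 6279483003028 + 94995676358266*t + 94990971123280*t^2 + 121714326571035*t^3.
(6279483003028 + 94995676358266*t + 94990971123280*t^2 + 121714326571035*t^3)^{151} mod (191582798618447,f) = 72342624125195 + 189880789654620*t + 24043886558101*t^2 + 47631449079227*t^3.

72342624125195 + 189880789654620*t + 24043886558101*t^2 + 47631449079227*t^3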